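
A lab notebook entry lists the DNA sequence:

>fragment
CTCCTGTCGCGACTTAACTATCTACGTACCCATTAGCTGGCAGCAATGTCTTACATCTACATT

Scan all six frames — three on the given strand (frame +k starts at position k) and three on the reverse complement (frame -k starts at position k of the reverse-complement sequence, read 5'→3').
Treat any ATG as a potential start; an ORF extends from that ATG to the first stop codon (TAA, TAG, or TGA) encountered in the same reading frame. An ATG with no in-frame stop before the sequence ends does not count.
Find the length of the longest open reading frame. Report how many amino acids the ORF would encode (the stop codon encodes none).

Reverse complement (5'→3'): AATGTAGATGTAAGACATTGCTGCCAGCTAATGGGTACGTAGATAGTTAAGTCGCGACAGGAG
Frame +1: CTC CTG TCG CGA CTT AAC TAT CTA CGT ACC CAT TAG CTG GCA GCA ATG TCT TAC ATC TAC ATT — no ATG→stop ORF.
Frame +2: TCC TGT CGC GAC TTA ACT ATC TAC GTA CCC ATT AGC TGG CAG CAA TGT CTT ACA TCT ACA — no ATG→stop ORF.
Frame +3: CCT GTC GCG ACT TAA CTA TCT ACG TAC CCA TTA GCT GGC AGC AAT GTC TTA CAT CTA CAT — no ATG→stop ORF.
Frame -1: AAT GTA GAT GTA AGA CAT TGC TGC CAG CTA ATG GGT ACG TAG ATA GTT AAG TCG CGA CAG GAG — ATG at 31, stop TAG at 40 → 12 nt.
Frame -2: ATG TAG ATG TAA GAC ATT GCT GCC AGC TAA TGG GTA CGT AGA TAG TTA AGT CGC GAC AGG — ATG at 2, stop TAG at 5 → 6 nt; ATG at 8, stop TAA at 11 → 6 nt.
Frame -3: TGT AGA TGT AAG ACA TTG CTG CCA GCT AAT GGG TAC GTA GAT AGT TAA GTC GCG ACA GGA — no ATG→stop ORF.
Longest: frame -1, positions 31–42, 12 nt = 4 codons = 3 aa. → 3 amino acids.

3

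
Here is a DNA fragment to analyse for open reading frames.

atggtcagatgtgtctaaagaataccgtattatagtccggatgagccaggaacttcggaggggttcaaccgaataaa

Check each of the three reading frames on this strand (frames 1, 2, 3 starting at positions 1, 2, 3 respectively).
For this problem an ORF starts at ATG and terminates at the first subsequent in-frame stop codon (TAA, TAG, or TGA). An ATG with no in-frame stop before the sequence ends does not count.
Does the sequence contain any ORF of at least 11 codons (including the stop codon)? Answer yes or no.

Frame 1: ATG GTC AGA TGT GTC TAA AGA ATA CCG TAT TAT AGT CCG GAT GAG CCA GGA ACT TCG GAG GGG TTC AAC CGA ATA — ATG at 1, stop TAA at 16 → 18 nt.
Frame 2: TGG TCA GAT GTG TCT AAA GAA TAC CGT ATT ATA GTC CGG ATG AGC CAG GAA CTT CGG AGG GGT TCA ACC GAA TAA — ATG at 41, stop TAA at 74 → 36 nt.
Frame 3: GGT CAG ATG TGT CTA AAG AAT ACC GTA TTA TAG TCC GGA TGA GCC AGG AAC TTC GGA GGG GTT CAA CCG AAT AAA — ATG at 9, stop TAG at 33 → 27 nt.
Frame 2 has an ORF of 12 codons (positions 41–76) ≥ 11, so yes.

yes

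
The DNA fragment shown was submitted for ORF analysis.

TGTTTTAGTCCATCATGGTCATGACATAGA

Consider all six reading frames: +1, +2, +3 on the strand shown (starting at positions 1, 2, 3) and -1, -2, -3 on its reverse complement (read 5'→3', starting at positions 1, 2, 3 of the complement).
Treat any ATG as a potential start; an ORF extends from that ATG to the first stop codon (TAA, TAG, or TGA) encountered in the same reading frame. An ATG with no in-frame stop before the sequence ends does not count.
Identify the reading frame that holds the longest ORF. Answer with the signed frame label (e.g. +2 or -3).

-3

Reverse complement (5'→3'): TCTATGTCATGACCATGATGGACTAAAACA
Frame +1: TGT TTT AGT CCA TCA TGG TCA TGA CAT AGA — no ATG→stop ORF.
Frame +2: GTT TTA GTC CAT CAT GGT CAT GAC ATA — no ATG→stop ORF.
Frame +3: TTT TAG TCC ATC ATG GTC ATG ACA TAG — ATG at 15, stop TAG at 27 → 15 nt; ATG at 21, stop TAG at 27 → 9 nt.
Frame -1: TCT ATG TCA TGA CCA TGA TGG ACT AAA ACA — ATG at 4, stop TGA at 10 → 9 nt.
Frame -2: CTA TGT CAT GAC CAT GAT GGA CTA AAA — no ATG→stop ORF.
Frame -3: TAT GTC ATG ACC ATG ATG GAC TAA AAC — ATG at 9, stop TAA at 24 → 18 nt; ATG at 15, stop TAA at 24 → 12 nt; ATG at 18, stop TAA at 24 → 9 nt.
Longest ORF is 18 nt in frame -3 (positions 9–26).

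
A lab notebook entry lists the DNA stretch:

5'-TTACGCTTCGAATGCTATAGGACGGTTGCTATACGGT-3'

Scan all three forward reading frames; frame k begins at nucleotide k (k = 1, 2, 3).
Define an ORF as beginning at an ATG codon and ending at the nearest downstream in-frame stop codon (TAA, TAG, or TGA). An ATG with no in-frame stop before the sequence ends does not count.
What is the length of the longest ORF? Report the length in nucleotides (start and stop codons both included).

Frame 1: TTA CGC TTC GAA TGC TAT AGG ACG GTT GCT ATA CGG — no ATG→stop ORF.
Frame 2: TAC GCT TCG AAT GCT ATA GGA CGG TTG CTA TAC GGT — no ATG→stop ORF.
Frame 3: ACG CTT CGA ATG CTA TAG GAC GGT TGC TAT ACG — ATG at 12, stop TAG at 18 → 9 nt.
Longest: frame 3, positions 12–20, 9 nt = 3 codons = 2 aa. → 9 nucleotides.

9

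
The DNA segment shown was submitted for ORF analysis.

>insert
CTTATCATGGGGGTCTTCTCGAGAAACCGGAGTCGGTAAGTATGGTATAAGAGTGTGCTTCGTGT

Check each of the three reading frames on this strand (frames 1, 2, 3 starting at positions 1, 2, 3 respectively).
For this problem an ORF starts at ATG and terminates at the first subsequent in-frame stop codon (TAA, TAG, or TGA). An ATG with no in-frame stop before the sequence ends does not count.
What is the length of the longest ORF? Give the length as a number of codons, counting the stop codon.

Frame 1: CTT ATC ATG GGG GTC TTC TCG AGA AAC CGG AGT CGG TAA GTA TGG TAT AAG AGT GTG CTT CGT — ATG at 7, stop TAA at 37 → 33 nt.
Frame 2: TTA TCA TGG GGG TCT TCT CGA GAA ACC GGA GTC GGT AAG TAT GGT ATA AGA GTG TGC TTC GTG — no ATG→stop ORF.
Frame 3: TAT CAT GGG GGT CTT CTC GAG AAA CCG GAG TCG GTA AGT ATG GTA TAA GAG TGT GCT TCG TGT — ATG at 42, stop TAA at 48 → 9 nt.
Longest: frame 1, positions 7–39, 33 nt = 11 codons = 10 aa. → 11 codons.

11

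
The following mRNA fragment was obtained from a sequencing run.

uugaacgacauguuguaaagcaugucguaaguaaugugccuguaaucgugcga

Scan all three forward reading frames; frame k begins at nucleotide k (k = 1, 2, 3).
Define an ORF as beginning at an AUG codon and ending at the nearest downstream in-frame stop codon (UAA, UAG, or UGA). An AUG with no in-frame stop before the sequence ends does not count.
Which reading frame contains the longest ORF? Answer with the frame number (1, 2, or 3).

Frame 1: UUG AAC GAC AUG UUG UAA AGC AUG UCG UAA GUA AUG UGC CUG UAA UCG UGC — AUG at 10, stop UAA at 16 → 9 nt; AUG at 22, stop UAA at 28 → 9 nt; AUG at 34, stop UAA at 43 → 12 nt.
Frame 2: UGA ACG ACA UGU UGU AAA GCA UGU CGU AAG UAA UGU GCC UGU AAU CGU GCG — no AUG→stop ORF.
Frame 3: GAA CGA CAU GUU GUA AAG CAU GUC GUA AGU AAU GUG CCU GUA AUC GUG CGA — no AUG→stop ORF.
Longest ORF is 12 nt in frame 1 (positions 34–45).

1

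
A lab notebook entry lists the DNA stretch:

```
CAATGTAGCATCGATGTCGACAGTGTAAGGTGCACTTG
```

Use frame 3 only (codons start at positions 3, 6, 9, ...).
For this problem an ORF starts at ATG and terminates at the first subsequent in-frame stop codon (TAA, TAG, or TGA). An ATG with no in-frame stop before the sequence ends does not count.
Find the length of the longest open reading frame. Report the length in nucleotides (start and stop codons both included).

6

Frame 3: ATG TAG CAT CGA TGT CGA CAG TGT AAG GTG CAC TTG — ATG at 3, stop TAG at 6 → 6 nt.
Longest: frame 3, positions 3–8, 6 nt = 2 codons = 1 aa. → 6 nucleotides.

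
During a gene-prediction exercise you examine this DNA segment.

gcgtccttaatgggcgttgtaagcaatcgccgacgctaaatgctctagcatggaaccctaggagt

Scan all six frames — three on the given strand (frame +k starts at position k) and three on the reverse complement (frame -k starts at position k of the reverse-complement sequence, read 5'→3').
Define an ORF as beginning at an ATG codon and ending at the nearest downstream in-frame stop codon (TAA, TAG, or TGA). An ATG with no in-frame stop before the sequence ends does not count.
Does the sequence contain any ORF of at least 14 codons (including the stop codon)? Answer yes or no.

yes

Reverse complement (5'→3'): ACTCCTAGGGTTCCATGCTAGAGCATTTAGCGTCGGCGATTGCTTACAACGCCCATTAAGGACGC
Frame +1: GCG TCC TTA ATG GGC GTT GTA AGC AAT CGC CGA CGC TAA ATG CTC TAG CAT GGA ACC CTA GGA — ATG at 10, stop TAA at 37 → 30 nt; ATG at 40, stop TAG at 46 → 9 nt.
Frame +2: CGT CCT TAA TGG GCG TTG TAA GCA ATC GCC GAC GCT AAA TGC TCT AGC ATG GAA CCC TAG GAG — ATG at 50, stop TAG at 59 → 12 nt.
Frame +3: GTC CTT AAT GGG CGT TGT AAG CAA TCG CCG ACG CTA AAT GCT CTA GCA TGG AAC CCT AGG AGT — no ATG→stop ORF.
Frame -1: ACT CCT AGG GTT CCA TGC TAG AGC ATT TAG CGT CGG CGA TTG CTT ACA ACG CCC ATT AAG GAC — no ATG→stop ORF.
Frame -2: CTC CTA GGG TTC CAT GCT AGA GCA TTT AGC GTC GGC GAT TGC TTA CAA CGC CCA TTA AGG ACG — no ATG→stop ORF.
Frame -3: TCC TAG GGT TCC ATG CTA GAG CAT TTA GCG TCG GCG ATT GCT TAC AAC GCC CAT TAA GGA CGC — ATG at 15, stop TAA at 57 → 45 nt.
Frame -3 has an ORF of 15 codons (positions 15–59) ≥ 14, so yes.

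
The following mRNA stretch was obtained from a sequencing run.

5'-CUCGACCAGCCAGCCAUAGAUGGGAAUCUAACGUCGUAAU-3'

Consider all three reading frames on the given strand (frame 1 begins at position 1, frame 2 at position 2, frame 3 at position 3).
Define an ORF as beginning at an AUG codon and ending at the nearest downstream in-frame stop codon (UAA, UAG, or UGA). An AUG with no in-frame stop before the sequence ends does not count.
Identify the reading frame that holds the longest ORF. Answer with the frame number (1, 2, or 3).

2

Frame 1: CUC GAC CAG CCA GCC AUA GAU GGG AAU CUA ACG UCG UAA — no AUG→stop ORF.
Frame 2: UCG ACC AGC CAG CCA UAG AUG GGA AUC UAA CGU CGU AAU — AUG at 20, stop UAA at 29 → 12 nt.
Frame 3: CGA CCA GCC AGC CAU AGA UGG GAA UCU AAC GUC GUA — no AUG→stop ORF.
Longest ORF is 12 nt in frame 2 (positions 20–31).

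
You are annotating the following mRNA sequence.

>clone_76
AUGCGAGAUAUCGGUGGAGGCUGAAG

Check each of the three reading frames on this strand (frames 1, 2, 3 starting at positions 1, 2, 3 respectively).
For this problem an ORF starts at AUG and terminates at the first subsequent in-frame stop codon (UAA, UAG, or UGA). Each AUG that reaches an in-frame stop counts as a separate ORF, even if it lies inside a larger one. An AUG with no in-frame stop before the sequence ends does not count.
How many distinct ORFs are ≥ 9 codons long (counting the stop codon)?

0

Frame 1: AUG CGA GAU AUC GGU GGA GGC UGA — AUG at 1, stop UGA at 22 → 24 nt.
Frame 2: UGC GAG AUA UCG GUG GAG GCU GAA — no AUG→stop ORF.
Frame 3: GCG AGA UAU CGG UGG AGG CUG AAG — no AUG→stop ORF.
No ORF reaches 9 codons. Count = 0.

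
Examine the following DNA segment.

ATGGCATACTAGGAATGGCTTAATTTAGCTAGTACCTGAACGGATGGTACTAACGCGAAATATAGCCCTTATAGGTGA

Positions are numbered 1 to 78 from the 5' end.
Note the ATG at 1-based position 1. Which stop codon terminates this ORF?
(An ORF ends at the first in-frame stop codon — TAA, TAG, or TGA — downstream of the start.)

TAG

Codons from position 1: ATG (1–3), GCA (4–6), TAC (7–9), TAG (10–12).
The first in-frame stop codon is TAG.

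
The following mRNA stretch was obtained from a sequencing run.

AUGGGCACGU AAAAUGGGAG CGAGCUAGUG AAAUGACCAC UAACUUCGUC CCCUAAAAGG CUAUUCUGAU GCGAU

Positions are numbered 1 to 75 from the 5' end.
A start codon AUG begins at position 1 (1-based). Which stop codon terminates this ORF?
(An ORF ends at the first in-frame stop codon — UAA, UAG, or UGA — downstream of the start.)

Codons from position 1: AUG (1–3), GGC (4–6), ACG (7–9), UAA (10–12).
The first in-frame stop codon is UAA.

UAA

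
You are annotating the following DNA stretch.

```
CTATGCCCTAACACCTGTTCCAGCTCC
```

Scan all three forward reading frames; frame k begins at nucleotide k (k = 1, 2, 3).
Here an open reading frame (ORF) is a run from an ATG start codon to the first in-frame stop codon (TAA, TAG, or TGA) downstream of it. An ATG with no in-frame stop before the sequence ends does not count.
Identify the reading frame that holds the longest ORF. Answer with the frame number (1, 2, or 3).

3

Frame 1: CTA TGC CCT AAC ACC TGT TCC AGC TCC — no ATG→stop ORF.
Frame 2: TAT GCC CTA ACA CCT GTT CCA GCT — no ATG→stop ORF.
Frame 3: ATG CCC TAA CAC CTG TTC CAG CTC — ATG at 3, stop TAA at 9 → 9 nt.
Longest ORF is 9 nt in frame 3 (positions 3–11).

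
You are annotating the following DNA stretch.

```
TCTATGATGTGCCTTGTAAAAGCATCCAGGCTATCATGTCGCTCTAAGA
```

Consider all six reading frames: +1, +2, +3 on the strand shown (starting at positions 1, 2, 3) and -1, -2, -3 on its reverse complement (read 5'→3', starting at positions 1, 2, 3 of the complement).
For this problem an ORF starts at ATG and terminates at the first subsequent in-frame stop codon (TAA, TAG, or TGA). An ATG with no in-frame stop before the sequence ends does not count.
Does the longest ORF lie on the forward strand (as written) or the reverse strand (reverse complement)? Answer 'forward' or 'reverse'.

Reverse complement (5'→3'): TCTTAGAGCGACATGATAGCCTGGATGCTTTTACAAGGCACATCATAGA
Frame +1: TCT ATG ATG TGC CTT GTA AAA GCA TCC AGG CTA TCA TGT CGC TCT AAG — no ATG→stop ORF.
Frame +2: CTA TGA TGT GCC TTG TAA AAG CAT CCA GGC TAT CAT GTC GCT CTA AGA — no ATG→stop ORF.
Frame +3: TAT GAT GTG CCT TGT AAA AGC ATC CAG GCT ATC ATG TCG CTC TAA — ATG at 36, stop TAA at 45 → 12 nt.
Frame -1: TCT TAG AGC GAC ATG ATA GCC TGG ATG CTT TTA CAA GGC ACA TCA TAG — ATG at 13, stop TAG at 46 → 36 nt; ATG at 25, stop TAG at 46 → 24 nt.
Frame -2: CTT AGA GCG ACA TGA TAG CCT GGA TGC TTT TAC AAG GCA CAT CAT AGA — no ATG→stop ORF.
Frame -3: TTA GAG CGA CAT GAT AGC CTG GAT GCT TTT ACA AGG CAC ATC ATA — no ATG→stop ORF.
Forward-strand max 12 nt; reverse-strand max 36 nt. The reverse strand has the longer ORF.

reverse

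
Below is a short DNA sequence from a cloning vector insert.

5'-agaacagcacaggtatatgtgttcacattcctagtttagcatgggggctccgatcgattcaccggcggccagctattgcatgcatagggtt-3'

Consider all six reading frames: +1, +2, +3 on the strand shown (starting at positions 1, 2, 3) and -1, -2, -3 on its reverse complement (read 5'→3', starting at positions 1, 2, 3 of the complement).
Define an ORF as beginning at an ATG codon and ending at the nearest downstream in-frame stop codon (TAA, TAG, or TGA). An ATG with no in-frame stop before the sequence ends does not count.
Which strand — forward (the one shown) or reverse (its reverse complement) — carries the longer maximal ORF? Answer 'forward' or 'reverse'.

Reverse complement (5'→3'): AACCCTATGCATGCAATAGCTGGCCGCCGGTGAATCGATCGGAGCCCCCATGCTAAACTAGGAATGTGAACACATATACCTGTGCTGTTCT
Frame +1: AGA ACA GCA CAG GTA TAT GTG TTC ACA TTC CTA GTT TAG CAT GGG GGC TCC GAT CGA TTC ACC GGC GGC CAG CTA TTG CAT GCA TAG GGT — no ATG→stop ORF.
Frame +2: GAA CAG CAC AGG TAT ATG TGT TCA CAT TCC TAG TTT AGC ATG GGG GCT CCG ATC GAT TCA CCG GCG GCC AGC TAT TGC ATG CAT AGG GTT — ATG at 17, stop TAG at 32 → 18 nt.
Frame +3: AAC AGC ACA GGT ATA TGT GTT CAC ATT CCT AGT TTA GCA TGG GGG CTC CGA TCG ATT CAC CGG CGG CCA GCT ATT GCA TGC ATA GGG — no ATG→stop ORF.
Frame -1: AAC CCT ATG CAT GCA ATA GCT GGC CGC CGG TGA ATC GAT CGG AGC CCC CAT GCT AAA CTA GGA ATG TGA ACA CAT ATA CCT GTG CTG TTC — ATG at 7, stop TGA at 31 → 27 nt; ATG at 64, stop TGA at 67 → 6 nt.
Frame -2: ACC CTA TGC ATG CAA TAG CTG GCC GCC GGT GAA TCG ATC GGA GCC CCC ATG CTA AAC TAG GAA TGT GAA CAC ATA TAC CTG TGC TGT TCT — ATG at 11, stop TAG at 17 → 9 nt; ATG at 50, stop TAG at 59 → 12 nt.
Frame -3: CCC TAT GCA TGC AAT AGC TGG CCG CCG GTG AAT CGA TCG GAG CCC CCA TGC TAA ACT AGG AAT GTG AAC ACA TAT ACC TGT GCT GTT — no ATG→stop ORF.
Forward-strand max 18 nt; reverse-strand max 27 nt. The reverse strand has the longer ORF.

reverse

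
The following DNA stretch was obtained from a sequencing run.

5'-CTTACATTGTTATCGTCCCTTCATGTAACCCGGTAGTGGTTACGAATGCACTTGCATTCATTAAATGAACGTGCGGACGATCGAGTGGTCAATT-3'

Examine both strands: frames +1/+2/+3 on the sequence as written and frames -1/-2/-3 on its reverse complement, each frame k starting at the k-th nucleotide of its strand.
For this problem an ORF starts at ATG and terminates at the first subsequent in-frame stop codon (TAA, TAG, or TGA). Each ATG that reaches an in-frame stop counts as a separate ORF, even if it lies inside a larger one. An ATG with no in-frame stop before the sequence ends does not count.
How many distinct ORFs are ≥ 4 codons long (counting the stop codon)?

Reverse complement (5'→3'): AATTGACCACTCGATCGTCCGCACGTTCATTTAATGAATGCAAGTGCATTCGTAACCACTACCGGGTTACATGAAGGGACGATAACAATGTAAG
Frame +1: CTT ACA TTG TTA TCG TCC CTT CAT GTA ACC CGG TAG TGG TTA CGA ATG CAC TTG CAT TCA TTA AAT GAA CGT GCG GAC GAT CGA GTG GTC AAT — no ATG→stop ORF.
Frame +2: TTA CAT TGT TAT CGT CCC TTC ATG TAA CCC GGT AGT GGT TAC GAA TGC ACT TGC ATT CAT TAA ATG AAC GTG CGG ACG ATC GAG TGG TCA ATT — ATG at 23, stop TAA at 26 → 6 nt.
Frame +3: TAC ATT GTT ATC GTC CCT TCA TGT AAC CCG GTA GTG GTT ACG AAT GCA CTT GCA TTC ATT AAA TGA ACG TGC GGA CGA TCG AGT GGT CAA — no ATG→stop ORF.
Frame -1: AAT TGA CCA CTC GAT CGT CCG CAC GTT CAT TTA ATG AAT GCA AGT GCA TTC GTA ACC ACT ACC GGG TTA CAT GAA GGG ACG ATA ACA ATG TAA — ATG at 34, stop TAA at 91 → 60 nt; ATG at 88, stop TAA at 91 → 6 nt.
Frame -2: ATT GAC CAC TCG ATC GTC CGC ACG TTC ATT TAA TGA ATG CAA GTG CAT TCG TAA CCA CTA CCG GGT TAC ATG AAG GGA CGA TAA CAA TGT AAG — ATG at 38, stop TAA at 53 → 18 nt; ATG at 71, stop TAA at 83 → 15 nt.
Frame -3: TTG ACC ACT CGA TCG TCC GCA CGT TCA TTT AAT GAA TGC AAG TGC ATT CGT AAC CAC TAC CGG GTT ACA TGA AGG GAC GAT AAC AAT GTA — no ATG→stop ORF.
ORFs ≥ 4 codons: frame -1 34–93 (20 codons), frame -2 38–55 (6 codons), frame -2 71–85 (5 codons). Count = 3.

3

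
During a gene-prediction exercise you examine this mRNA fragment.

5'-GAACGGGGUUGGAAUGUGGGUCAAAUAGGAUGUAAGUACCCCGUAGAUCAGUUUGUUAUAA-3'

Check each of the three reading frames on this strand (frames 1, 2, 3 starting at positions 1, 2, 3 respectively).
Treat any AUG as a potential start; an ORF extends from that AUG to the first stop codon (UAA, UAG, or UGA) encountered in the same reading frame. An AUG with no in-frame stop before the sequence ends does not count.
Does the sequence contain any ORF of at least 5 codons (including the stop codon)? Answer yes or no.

yes

Frame 1: GAA CGG GGU UGG AAU GUG GGU CAA AUA GGA UGU AAG UAC CCC GUA GAU CAG UUU GUU AUA — no AUG→stop ORF.
Frame 2: AAC GGG GUU GGA AUG UGG GUC AAA UAG GAU GUA AGU ACC CCG UAG AUC AGU UUG UUA UAA — AUG at 14, stop UAG at 26 → 15 nt.
Frame 3: ACG GGG UUG GAA UGU GGG UCA AAU AGG AUG UAA GUA CCC CGU AGA UCA GUU UGU UAU — AUG at 30, stop UAA at 33 → 6 nt.
Frame 2 has an ORF of 5 codons (positions 14–28) ≥ 5, so yes.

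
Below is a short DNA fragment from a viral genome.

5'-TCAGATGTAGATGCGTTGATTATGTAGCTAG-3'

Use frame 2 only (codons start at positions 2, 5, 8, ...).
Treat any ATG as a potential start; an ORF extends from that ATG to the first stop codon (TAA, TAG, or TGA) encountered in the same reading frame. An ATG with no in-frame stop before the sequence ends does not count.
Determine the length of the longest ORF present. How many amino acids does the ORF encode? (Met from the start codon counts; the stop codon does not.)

Frame 2: CAG ATG TAG ATG CGT TGA TTA TGT AGC TAG — ATG at 5, stop TAG at 8 → 6 nt; ATG at 11, stop TGA at 17 → 9 nt.
Longest: frame 2, positions 11–19, 9 nt = 3 codons = 2 aa. → 2 amino acids.

2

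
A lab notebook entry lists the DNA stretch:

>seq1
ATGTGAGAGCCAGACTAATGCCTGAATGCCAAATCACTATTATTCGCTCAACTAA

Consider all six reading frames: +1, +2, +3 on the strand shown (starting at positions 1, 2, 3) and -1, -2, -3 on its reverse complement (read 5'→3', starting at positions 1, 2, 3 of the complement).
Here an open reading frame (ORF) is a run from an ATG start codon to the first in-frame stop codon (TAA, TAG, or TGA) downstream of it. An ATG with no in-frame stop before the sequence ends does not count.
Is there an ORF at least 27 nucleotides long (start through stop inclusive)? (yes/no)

yes

Reverse complement (5'→3'): TTAGTTGAGCGAATAATAGTGATTTGGCATTCAGGCATTAGTCTGGCTCTCACAT
Frame +1: ATG TGA GAG CCA GAC TAA TGC CTG AAT GCC AAA TCA CTA TTA TTC GCT CAA CTA — ATG at 1, stop TGA at 4 → 6 nt.
Frame +2: TGT GAG AGC CAG ACT AAT GCC TGA ATG CCA AAT CAC TAT TAT TCG CTC AAC TAA — ATG at 26, stop TAA at 53 → 30 nt.
Frame +3: GTG AGA GCC AGA CTA ATG CCT GAA TGC CAA ATC ACT ATT ATT CGC TCA ACT — no ATG→stop ORF.
Frame -1: TTA GTT GAG CGA ATA ATA GTG ATT TGG CAT TCA GGC ATT AGT CTG GCT CTC ACA — no ATG→stop ORF.
Frame -2: TAG TTG AGC GAA TAA TAG TGA TTT GGC ATT CAG GCA TTA GTC TGG CTC TCA CAT — no ATG→stop ORF.
Frame -3: AGT TGA GCG AAT AAT AGT GAT TTG GCA TTC AGG CAT TAG TCT GGC TCT CAC — no ATG→stop ORF.
Frame +2 has an ORF of 30 nucleotides (positions 26–55) ≥ 27, so yes.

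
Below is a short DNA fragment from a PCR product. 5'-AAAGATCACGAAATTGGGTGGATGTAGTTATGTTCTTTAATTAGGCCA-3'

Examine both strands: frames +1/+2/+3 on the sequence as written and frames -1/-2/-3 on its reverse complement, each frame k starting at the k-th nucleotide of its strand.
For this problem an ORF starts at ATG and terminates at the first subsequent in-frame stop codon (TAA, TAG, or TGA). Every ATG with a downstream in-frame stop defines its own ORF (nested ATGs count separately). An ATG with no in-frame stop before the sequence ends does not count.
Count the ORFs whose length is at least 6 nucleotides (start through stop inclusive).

2

Reverse complement (5'→3'): TGGCCTAATTAAAGAACATAACTACATCCACCCAATTTCGTGATCTTT
Frame +1: AAA GAT CAC GAA ATT GGG TGG ATG TAG TTA TGT TCT TTA ATT AGG CCA — ATG at 22, stop TAG at 25 → 6 nt.
Frame +2: AAG ATC ACG AAA TTG GGT GGA TGT AGT TAT GTT CTT TAA TTA GGC — no ATG→stop ORF.
Frame +3: AGA TCA CGA AAT TGG GTG GAT GTA GTT ATG TTC TTT AAT TAG GCC — ATG at 30, stop TAG at 42 → 15 nt.
Frame -1: TGG CCT AAT TAA AGA ACA TAA CTA CAT CCA CCC AAT TTC GTG ATC TTT — no ATG→stop ORF.
Frame -2: GGC CTA ATT AAA GAA CAT AAC TAC ATC CAC CCA ATT TCG TGA TCT — no ATG→stop ORF.
Frame -3: GCC TAA TTA AAG AAC ATA ACT ACA TCC ACC CAA TTT CGT GAT CTT — no ATG→stop ORF.
ORFs ≥ 6 nucleotides: frame +1 22–27 (6 nucleotides), frame +3 30–44 (15 nucleotides). Count = 2.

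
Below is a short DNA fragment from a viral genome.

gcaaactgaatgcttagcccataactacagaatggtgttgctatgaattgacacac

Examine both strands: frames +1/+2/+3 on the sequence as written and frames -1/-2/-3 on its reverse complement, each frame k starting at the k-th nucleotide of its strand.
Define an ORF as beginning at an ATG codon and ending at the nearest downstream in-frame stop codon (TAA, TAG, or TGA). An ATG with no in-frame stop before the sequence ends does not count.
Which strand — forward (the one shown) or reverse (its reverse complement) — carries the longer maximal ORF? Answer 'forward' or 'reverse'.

Reverse complement (5'→3'): GTGTGTCAATTCATAGCAACACCATTCTGTAGTTATGGGCTAAGCATTCAGTTTGC
Frame +1: GCA AAC TGA ATG CTT AGC CCA TAA CTA CAG AAT GGT GTT GCT ATG AAT TGA CAC — ATG at 10, stop TAA at 22 → 15 nt; ATG at 43, stop TGA at 49 → 9 nt.
Frame +2: CAA ACT GAA TGC TTA GCC CAT AAC TAC AGA ATG GTG TTG CTA TGA ATT GAC ACA — ATG at 32, stop TGA at 44 → 15 nt.
Frame +3: AAA CTG AAT GCT TAG CCC ATA ACT ACA GAA TGG TGT TGC TAT GAA TTG ACA CAC — no ATG→stop ORF.
Frame -1: GTG TGT CAA TTC ATA GCA ACA CCA TTC TGT AGT TAT GGG CTA AGC ATT CAG TTT — no ATG→stop ORF.
Frame -2: TGT GTC AAT TCA TAG CAA CAC CAT TCT GTA GTT ATG GGC TAA GCA TTC AGT TTG — ATG at 35, stop TAA at 41 → 9 nt.
Frame -3: GTG TCA ATT CAT AGC AAC ACC ATT CTG TAG TTA TGG GCT AAG CAT TCA GTT TGC — no ATG→stop ORF.
Forward-strand max 15 nt; reverse-strand max 9 nt. The forward strand has the longer ORF.

forward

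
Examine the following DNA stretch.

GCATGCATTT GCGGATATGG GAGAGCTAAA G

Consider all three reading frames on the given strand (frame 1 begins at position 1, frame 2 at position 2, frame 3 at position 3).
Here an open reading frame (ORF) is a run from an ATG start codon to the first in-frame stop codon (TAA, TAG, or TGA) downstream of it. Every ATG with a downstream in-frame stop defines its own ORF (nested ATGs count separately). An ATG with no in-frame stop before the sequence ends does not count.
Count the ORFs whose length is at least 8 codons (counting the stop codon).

Frame 1: GCA TGC ATT TGC GGA TAT GGG AGA GCT AAA — no ATG→stop ORF.
Frame 2: CAT GCA TTT GCG GAT ATG GGA GAG CTA AAG — no ATG→stop ORF.
Frame 3: ATG CAT TTG CGG ATA TGG GAG AGC TAA — ATG at 3, stop TAA at 27 → 27 nt.
ORFs ≥ 8 codons: frame 3 3–29 (9 codons). Count = 1.

1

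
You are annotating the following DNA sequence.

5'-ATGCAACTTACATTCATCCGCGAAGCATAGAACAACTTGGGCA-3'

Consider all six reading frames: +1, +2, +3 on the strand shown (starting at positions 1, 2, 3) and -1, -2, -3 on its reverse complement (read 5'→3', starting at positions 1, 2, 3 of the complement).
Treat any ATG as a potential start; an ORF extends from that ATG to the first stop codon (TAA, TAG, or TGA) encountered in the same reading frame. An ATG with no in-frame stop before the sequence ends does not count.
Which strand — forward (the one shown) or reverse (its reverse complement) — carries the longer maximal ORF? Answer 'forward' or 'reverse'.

forward

Reverse complement (5'→3'): TGCCCAAGTTGTTCTATGCTTCGCGGATGAATGTAAGTTGCAT
Frame +1: ATG CAA CTT ACA TTC ATC CGC GAA GCA TAG AAC AAC TTG GGC — ATG at 1, stop TAG at 28 → 30 nt.
Frame +2: TGC AAC TTA CAT TCA TCC GCG AAG CAT AGA ACA ACT TGG GCA — no ATG→stop ORF.
Frame +3: GCA ACT TAC ATT CAT CCG CGA AGC ATA GAA CAA CTT GGG — no ATG→stop ORF.
Frame -1: TGC CCA AGT TGT TCT ATG CTT CGC GGA TGA ATG TAA GTT GCA — ATG at 16, stop TGA at 28 → 15 nt; ATG at 31, stop TAA at 34 → 6 nt.
Frame -2: GCC CAA GTT GTT CTA TGC TTC GCG GAT GAA TGT AAG TTG CAT — no ATG→stop ORF.
Frame -3: CCC AAG TTG TTC TAT GCT TCG CGG ATG AAT GTA AGT TGC — no ATG→stop ORF.
Forward-strand max 30 nt; reverse-strand max 15 nt. The forward strand has the longer ORF.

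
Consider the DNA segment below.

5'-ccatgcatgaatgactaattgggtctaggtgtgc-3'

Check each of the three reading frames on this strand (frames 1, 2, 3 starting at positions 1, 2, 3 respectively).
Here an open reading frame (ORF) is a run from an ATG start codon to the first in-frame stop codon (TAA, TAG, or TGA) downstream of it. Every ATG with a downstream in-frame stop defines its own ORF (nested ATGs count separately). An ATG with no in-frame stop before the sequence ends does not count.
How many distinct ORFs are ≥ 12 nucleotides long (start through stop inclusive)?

3

Frame 1: CCA TGC ATG AAT GAC TAA TTG GGT CTA GGT GTG — ATG at 7, stop TAA at 16 → 12 nt.
Frame 2: CAT GCA TGA ATG ACT AAT TGG GTC TAG GTG TGC — ATG at 11, stop TAG at 26 → 18 nt.
Frame 3: ATG CAT GAA TGA CTA ATT GGG TCT AGG TGT — ATG at 3, stop TGA at 12 → 12 nt.
ORFs ≥ 12 nucleotides: frame 1 7–18 (12 nucleotides), frame 2 11–28 (18 nucleotides), frame 3 3–14 (12 nucleotides). Count = 3.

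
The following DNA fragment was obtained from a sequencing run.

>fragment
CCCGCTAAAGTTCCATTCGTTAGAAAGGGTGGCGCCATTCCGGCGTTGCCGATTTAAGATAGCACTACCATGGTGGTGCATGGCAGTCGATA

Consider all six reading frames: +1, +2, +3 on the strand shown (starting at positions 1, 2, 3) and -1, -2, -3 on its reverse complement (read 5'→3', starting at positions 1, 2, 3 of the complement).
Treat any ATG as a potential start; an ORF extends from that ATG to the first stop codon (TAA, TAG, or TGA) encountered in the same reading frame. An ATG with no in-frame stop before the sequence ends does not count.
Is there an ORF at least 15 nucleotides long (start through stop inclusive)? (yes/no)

yes

Reverse complement (5'→3'): TATCGACTGCCATGCACCACCATGGTAGTGCTATCTTAAATCGGCAACGCCGGAATGGCGCCACCCTTTCTAACGAATGGAACTTTAGCGGG
Frame +1: CCC GCT AAA GTT CCA TTC GTT AGA AAG GGT GGC GCC ATT CCG GCG TTG CCG ATT TAA GAT AGC ACT ACC ATG GTG GTG CAT GGC AGT CGA — no ATG→stop ORF.
Frame +2: CCG CTA AAG TTC CAT TCG TTA GAA AGG GTG GCG CCA TTC CGG CGT TGC CGA TTT AAG ATA GCA CTA CCA TGG TGG TGC ATG GCA GTC GAT — no ATG→stop ORF.
Frame +3: CGC TAA AGT TCC ATT CGT TAG AAA GGG TGG CGC CAT TCC GGC GTT GCC GAT TTA AGA TAG CAC TAC CAT GGT GGT GCA TGG CAG TCG ATA — no ATG→stop ORF.
Frame -1: TAT CGA CTG CCA TGC ACC ACC ATG GTA GTG CTA TCT TAA ATC GGC AAC GCC GGA ATG GCG CCA CCC TTT CTA ACG AAT GGA ACT TTA GCG — ATG at 22, stop TAA at 37 → 18 nt.
Frame -2: ATC GAC TGC CAT GCA CCA CCA TGG TAG TGC TAT CTT AAA TCG GCA ACG CCG GAA TGG CGC CAC CCT TTC TAA CGA ATG GAA CTT TAG CGG — ATG at 77, stop TAG at 86 → 12 nt.
Frame -3: TCG ACT GCC ATG CAC CAC CAT GGT AGT GCT ATC TTA AAT CGG CAA CGC CGG AAT GGC GCC ACC CTT TCT AAC GAA TGG AAC TTT AGC GGG — no ATG→stop ORF.
Frame -1 has an ORF of 18 nucleotides (positions 22–39) ≥ 15, so yes.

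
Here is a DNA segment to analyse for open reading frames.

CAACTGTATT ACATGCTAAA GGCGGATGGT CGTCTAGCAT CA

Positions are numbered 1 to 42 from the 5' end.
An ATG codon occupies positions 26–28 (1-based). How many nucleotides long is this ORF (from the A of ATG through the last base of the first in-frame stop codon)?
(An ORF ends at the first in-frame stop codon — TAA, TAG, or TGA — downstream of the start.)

Codons from position 26: ATG (26–28), GTC (29–31), GTC (32–34), TAG (35–37).
TAG is the first in-frame stop; ORF spans 26–37, 12 nucleotides.

12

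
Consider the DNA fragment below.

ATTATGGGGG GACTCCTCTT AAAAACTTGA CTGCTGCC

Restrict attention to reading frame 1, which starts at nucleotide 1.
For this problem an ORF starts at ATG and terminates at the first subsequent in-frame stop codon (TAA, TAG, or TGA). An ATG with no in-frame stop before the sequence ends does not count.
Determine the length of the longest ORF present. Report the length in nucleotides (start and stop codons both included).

27

Frame 1: ATT ATG GGG GGA CTC CTC TTA AAA ACT TGA CTG CTG — ATG at 4, stop TGA at 28 → 27 nt.
Longest: frame 1, positions 4–30, 27 nt = 9 codons = 8 aa. → 27 nucleotides.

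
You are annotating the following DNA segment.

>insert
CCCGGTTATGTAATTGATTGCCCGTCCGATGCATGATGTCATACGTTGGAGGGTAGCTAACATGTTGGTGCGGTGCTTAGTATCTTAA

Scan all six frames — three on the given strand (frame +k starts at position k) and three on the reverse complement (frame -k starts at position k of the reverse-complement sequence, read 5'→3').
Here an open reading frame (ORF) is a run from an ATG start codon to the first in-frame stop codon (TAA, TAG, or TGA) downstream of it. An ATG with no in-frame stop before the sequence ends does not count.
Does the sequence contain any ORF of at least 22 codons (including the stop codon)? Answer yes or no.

no

Reverse complement (5'→3'): TTAAGATACTAAGCACCGCACCAACATGTTAGCTACCCTCCAACGTATGACATCATGCATCGGACGGGCAATCAATTACATAACCGGG
Frame +1: CCC GGT TAT GTA ATT GAT TGC CCG TCC GAT GCA TGA TGT CAT ACG TTG GAG GGT AGC TAA CAT GTT GGT GCG GTG CTT AGT ATC TTA — no ATG→stop ORF.
Frame +2: CCG GTT ATG TAA TTG ATT GCC CGT CCG ATG CAT GAT GTC ATA CGT TGG AGG GTA GCT AAC ATG TTG GTG CGG TGC TTA GTA TCT TAA — ATG at 8, stop TAA at 11 → 6 nt; ATG at 29, stop TAA at 86 → 60 nt; ATG at 62, stop TAA at 86 → 27 nt.
Frame +3: CGG TTA TGT AAT TGA TTG CCC GTC CGA TGC ATG ATG TCA TAC GTT GGA GGG TAG CTA ACA TGT TGG TGC GGT GCT TAG TAT CTT — ATG at 33, stop TAG at 54 → 24 nt; ATG at 36, stop TAG at 54 → 21 nt.
Frame -1: TTA AGA TAC TAA GCA CCG CAC CAA CAT GTT AGC TAC CCT CCA ACG TAT GAC ATC ATG CAT CGG ACG GGC AAT CAA TTA CAT AAC CGG — no ATG→stop ORF.
Frame -2: TAA GAT ACT AAG CAC CGC ACC AAC ATG TTA GCT ACC CTC CAA CGT ATG ACA TCA TGC ATC GGA CGG GCA ATC AAT TAC ATA ACC GGG — no ATG→stop ORF.
Frame -3: AAG ATA CTA AGC ACC GCA CCA ACA TGT TAG CTA CCC TCC AAC GTA TGA CAT CAT GCA TCG GAC GGG CAA TCA ATT ACA TAA CCG — no ATG→stop ORF.
Largest ORF found is 20 codons < 22, so no.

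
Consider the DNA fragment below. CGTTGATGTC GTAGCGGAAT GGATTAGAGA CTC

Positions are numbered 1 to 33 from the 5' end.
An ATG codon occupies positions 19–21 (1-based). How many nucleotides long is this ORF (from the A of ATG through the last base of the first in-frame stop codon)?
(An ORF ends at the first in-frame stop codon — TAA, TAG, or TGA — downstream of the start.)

9

Codons from position 19: ATG (19–21), GAT (22–24), TAG (25–27).
TAG is the first in-frame stop; ORF spans 19–27, 9 nucleotides.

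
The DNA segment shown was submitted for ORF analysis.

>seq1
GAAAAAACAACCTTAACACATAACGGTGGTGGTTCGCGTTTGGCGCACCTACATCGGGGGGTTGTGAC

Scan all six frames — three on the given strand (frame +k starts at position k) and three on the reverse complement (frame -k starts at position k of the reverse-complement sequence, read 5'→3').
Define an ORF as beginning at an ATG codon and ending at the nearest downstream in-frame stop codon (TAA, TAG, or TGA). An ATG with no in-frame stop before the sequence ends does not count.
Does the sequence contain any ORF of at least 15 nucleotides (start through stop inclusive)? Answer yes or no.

Reverse complement (5'→3'): GTCACAACCCCCCGATGTAGGTGCGCCAAACGCGAACCACCACCGTTATGTGTTAAGGTTGTTTTTTC
Frame +1: GAA AAA ACA ACC TTA ACA CAT AAC GGT GGT GGT TCG CGT TTG GCG CAC CTA CAT CGG GGG GTT GTG — no ATG→stop ORF.
Frame +2: AAA AAA CAA CCT TAA CAC ATA ACG GTG GTG GTT CGC GTT TGG CGC ACC TAC ATC GGG GGG TTG TGA — no ATG→stop ORF.
Frame +3: AAA AAC AAC CTT AAC ACA TAA CGG TGG TGG TTC GCG TTT GGC GCA CCT ACA TCG GGG GGT TGT GAC — no ATG→stop ORF.
Frame -1: GTC ACA ACC CCC CGA TGT AGG TGC GCC AAA CGC GAA CCA CCA CCG TTA TGT GTT AAG GTT GTT TTT — no ATG→stop ORF.
Frame -2: TCA CAA CCC CCC GAT GTA GGT GCG CCA AAC GCG AAC CAC CAC CGT TAT GTG TTA AGG TTG TTT TTT — no ATG→stop ORF.
Frame -3: CAC AAC CCC CCG ATG TAG GTG CGC CAA ACG CGA ACC ACC ACC GTT ATG TGT TAA GGT TGT TTT TTC — ATG at 15, stop TAG at 18 → 6 nt; ATG at 48, stop TAA at 54 → 9 nt.
Largest ORF found is 9 nucleotides < 15, so no.

no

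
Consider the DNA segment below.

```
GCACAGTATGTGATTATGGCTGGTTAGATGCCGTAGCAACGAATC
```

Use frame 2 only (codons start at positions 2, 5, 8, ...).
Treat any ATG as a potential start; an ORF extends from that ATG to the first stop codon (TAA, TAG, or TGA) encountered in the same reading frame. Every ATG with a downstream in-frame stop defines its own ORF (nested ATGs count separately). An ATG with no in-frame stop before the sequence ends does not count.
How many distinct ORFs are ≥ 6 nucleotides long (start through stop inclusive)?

Frame 2: CAC AGT ATG TGA TTA TGG CTG GTT AGA TGC CGT AGC AAC GAA — ATG at 8, stop TGA at 11 → 6 nt.
ORFs ≥ 6 nucleotides: frame 2 8–13 (6 nucleotides). Count = 1.

1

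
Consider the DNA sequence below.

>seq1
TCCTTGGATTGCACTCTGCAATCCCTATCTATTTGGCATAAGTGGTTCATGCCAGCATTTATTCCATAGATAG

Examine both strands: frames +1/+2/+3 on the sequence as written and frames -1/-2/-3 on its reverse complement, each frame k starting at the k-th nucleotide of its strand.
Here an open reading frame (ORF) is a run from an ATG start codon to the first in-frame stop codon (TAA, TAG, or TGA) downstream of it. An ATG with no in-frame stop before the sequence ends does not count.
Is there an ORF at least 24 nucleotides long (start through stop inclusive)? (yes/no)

Reverse complement (5'→3'): CTATCTATGGAATAAATGCTGGCATGAACCACTTATGCCAAATAGATAGGGATTGCAGAGTGCAATCCAAGGA
Frame +1: TCC TTG GAT TGC ACT CTG CAA TCC CTA TCT ATT TGG CAT AAG TGG TTC ATG CCA GCA TTT ATT CCA TAG ATA — ATG at 49, stop TAG at 67 → 21 nt.
Frame +2: CCT TGG ATT GCA CTC TGC AAT CCC TAT CTA TTT GGC ATA AGT GGT TCA TGC CAG CAT TTA TTC CAT AGA TAG — no ATG→stop ORF.
Frame +3: CTT GGA TTG CAC TCT GCA ATC CCT ATC TAT TTG GCA TAA GTG GTT CAT GCC AGC ATT TAT TCC ATA GAT — no ATG→stop ORF.
Frame -1: CTA TCT ATG GAA TAA ATG CTG GCA TGA ACC ACT TAT GCC AAA TAG ATA GGG ATT GCA GAG TGC AAT CCA AGG — ATG at 7, stop TAA at 13 → 9 nt; ATG at 16, stop TGA at 25 → 12 nt.
Frame -2: TAT CTA TGG AAT AAA TGC TGG CAT GAA CCA CTT ATG CCA AAT AGA TAG GGA TTG CAG AGT GCA ATC CAA GGA — ATG at 35, stop TAG at 47 → 15 nt.
Frame -3: ATC TAT GGA ATA AAT GCT GGC ATG AAC CAC TTA TGC CAA ATA GAT AGG GAT TGC AGA GTG CAA TCC AAG — no ATG→stop ORF.
Largest ORF found is 21 nucleotides < 24, so no.

no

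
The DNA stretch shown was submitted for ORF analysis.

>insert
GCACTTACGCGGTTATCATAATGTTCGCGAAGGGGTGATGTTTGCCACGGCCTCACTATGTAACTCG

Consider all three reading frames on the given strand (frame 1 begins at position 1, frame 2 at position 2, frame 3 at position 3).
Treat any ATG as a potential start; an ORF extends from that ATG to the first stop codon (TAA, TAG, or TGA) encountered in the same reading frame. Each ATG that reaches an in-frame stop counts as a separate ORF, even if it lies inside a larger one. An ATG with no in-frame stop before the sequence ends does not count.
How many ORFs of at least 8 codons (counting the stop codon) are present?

Frame 1: GCA CTT ACG CGG TTA TCA TAA TGT TCG CGA AGG GGT GAT GTT TGC CAC GGC CTC ACT ATG TAA CTC — ATG at 58, stop TAA at 61 → 6 nt.
Frame 2: CAC TTA CGC GGT TAT CAT AAT GTT CGC GAA GGG GTG ATG TTT GCC ACG GCC TCA CTA TGT AAC TCG — no ATG→stop ORF.
Frame 3: ACT TAC GCG GTT ATC ATA ATG TTC GCG AAG GGG TGA TGT TTG CCA CGG CCT CAC TAT GTA ACT — ATG at 21, stop TGA at 36 → 18 nt.
No ORF reaches 8 codons. Count = 0.

0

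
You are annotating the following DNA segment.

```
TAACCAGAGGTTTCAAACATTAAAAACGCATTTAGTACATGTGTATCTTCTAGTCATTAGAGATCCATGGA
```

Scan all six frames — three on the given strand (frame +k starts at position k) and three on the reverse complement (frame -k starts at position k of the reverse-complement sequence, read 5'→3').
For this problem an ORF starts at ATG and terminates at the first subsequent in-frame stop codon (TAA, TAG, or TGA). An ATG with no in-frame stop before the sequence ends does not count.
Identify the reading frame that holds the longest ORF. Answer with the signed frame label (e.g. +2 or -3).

Reverse complement (5'→3'): TCCATGGATCTCTAATGACTAGAAGATACACATGTACTAAATGCGTTTTTAATGTTTGAAACCTCTGGTTA
Frame +1: TAA CCA GAG GTT TCA AAC ATT AAA AAC GCA TTT AGT ACA TGT GTA TCT TCT AGT CAT TAG AGA TCC ATG — no ATG→stop ORF.
Frame +2: AAC CAG AGG TTT CAA ACA TTA AAA ACG CAT TTA GTA CAT GTG TAT CTT CTA GTC ATT AGA GAT CCA TGG — no ATG→stop ORF.
Frame +3: ACC AGA GGT TTC AAA CAT TAA AAA CGC ATT TAG TAC ATG TGT ATC TTC TAG TCA TTA GAG ATC CAT GGA — ATG at 39, stop TAG at 51 → 15 nt.
Frame -1: TCC ATG GAT CTC TAA TGA CTA GAA GAT ACA CAT GTA CTA AAT GCG TTT TTA ATG TTT GAA ACC TCT GGT — ATG at 4, stop TAA at 13 → 12 nt.
Frame -2: CCA TGG ATC TCT AAT GAC TAG AAG ATA CAC ATG TAC TAA ATG CGT TTT TAA TGT TTG AAA CCT CTG GTT — ATG at 32, stop TAA at 38 → 9 nt; ATG at 41, stop TAA at 50 → 12 nt.
Frame -3: CAT GGA TCT CTA ATG ACT AGA AGA TAC ACA TGT ACT AAA TGC GTT TTT AAT GTT TGA AAC CTC TGG TTA — ATG at 15, stop TGA at 57 → 45 nt.
Longest ORF is 45 nt in frame -3 (positions 15–59).

-3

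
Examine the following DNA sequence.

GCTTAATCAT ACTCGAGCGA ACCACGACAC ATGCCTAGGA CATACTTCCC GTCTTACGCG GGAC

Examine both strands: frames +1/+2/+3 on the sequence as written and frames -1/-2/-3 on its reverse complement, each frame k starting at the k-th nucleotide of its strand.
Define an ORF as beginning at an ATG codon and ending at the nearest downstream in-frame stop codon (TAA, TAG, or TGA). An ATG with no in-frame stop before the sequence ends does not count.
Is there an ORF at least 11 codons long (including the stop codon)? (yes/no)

no

Reverse complement (5'→3'): GTCCCGCGTAAGACGGGAAGTATGTCCTAGGCATGTGTCGTGGTTCGCTCGAGTATGATTAAGC
Frame +1: GCT TAA TCA TAC TCG AGC GAA CCA CGA CAC ATG CCT AGG ACA TAC TTC CCG TCT TAC GCG GGA — no ATG→stop ORF.
Frame +2: CTT AAT CAT ACT CGA GCG AAC CAC GAC ACA TGC CTA GGA CAT ACT TCC CGT CTT ACG CGG GAC — no ATG→stop ORF.
Frame +3: TTA ATC ATA CTC GAG CGA ACC ACG ACA CAT GCC TAG GAC ATA CTT CCC GTC TTA CGC GGG — no ATG→stop ORF.
Frame -1: GTC CCG CGT AAG ACG GGA AGT ATG TCC TAG GCA TGT GTC GTG GTT CGC TCG AGT ATG ATT AAG — ATG at 22, stop TAG at 28 → 9 nt.
Frame -2: TCC CGC GTA AGA CGG GAA GTA TGT CCT AGG CAT GTG TCG TGG TTC GCT CGA GTA TGA TTA AGC — no ATG→stop ORF.
Frame -3: CCC GCG TAA GAC GGG AAG TAT GTC CTA GGC ATG TGT CGT GGT TCG CTC GAG TAT GAT TAA — ATG at 33, stop TAA at 60 → 30 nt.
Largest ORF found is 10 codons < 11, so no.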